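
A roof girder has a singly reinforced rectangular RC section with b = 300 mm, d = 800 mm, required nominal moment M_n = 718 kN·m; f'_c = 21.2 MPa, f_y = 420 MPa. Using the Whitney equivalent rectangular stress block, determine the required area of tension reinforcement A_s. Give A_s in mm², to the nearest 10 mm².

A_s ≈ 2420 mm²

With M_n = 0.85 f'_c a b (d − a/2), solve the quadratic for a:
a = d − √(d² − 2M_n/(0.85 f'_c b)) = 800 − √(800² − 2 × 718×10⁶/(0.85 × 21.2 × 300)) = 188.14 mm.
A_s = 0.85 f'_c a b / f_y = 0.85 × 21.2 × 188.14 × 300 / 420 = 2421.6 mm².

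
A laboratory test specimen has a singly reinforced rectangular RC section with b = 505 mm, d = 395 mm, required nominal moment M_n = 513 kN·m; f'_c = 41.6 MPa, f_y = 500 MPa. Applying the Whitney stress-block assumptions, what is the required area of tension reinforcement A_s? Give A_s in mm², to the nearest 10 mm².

A_s ≈ 2890 mm²

With M_n = 0.85 f'_c a b (d − a/2), solve the quadratic for a:
a = d − √(d² − 2M_n/(0.85 f'_c b)) = 395 − √(395² − 2 × 513×10⁶/(0.85 × 41.6 × 505)) = 81.04 mm.
A_s = 0.85 f'_c a b / f_y = 0.85 × 41.6 × 81.04 × 505 / 500 = 2894.2 mm².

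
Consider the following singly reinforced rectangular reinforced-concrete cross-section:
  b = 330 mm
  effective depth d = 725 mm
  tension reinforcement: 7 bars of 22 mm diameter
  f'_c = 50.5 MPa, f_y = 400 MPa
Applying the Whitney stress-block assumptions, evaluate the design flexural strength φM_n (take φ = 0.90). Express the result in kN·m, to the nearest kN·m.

φM_n ≈ 658 kN·m

A_s = 7 × 380 = 2660 mm².
T = A_s f_y = 2660 × 400 = 1064000 N = 1064 kN.
From C = T: a = T/(0.85 f'_c b) = 1064000/(0.85 × 50.5 × 330) = 75.11 mm.
M_n = T(d − a/2) = 1064 kN × (725 − 37.555) mm = 731.44 kN·m.
φM_n = 0.90 × 731.44 = 658.30 kN·m.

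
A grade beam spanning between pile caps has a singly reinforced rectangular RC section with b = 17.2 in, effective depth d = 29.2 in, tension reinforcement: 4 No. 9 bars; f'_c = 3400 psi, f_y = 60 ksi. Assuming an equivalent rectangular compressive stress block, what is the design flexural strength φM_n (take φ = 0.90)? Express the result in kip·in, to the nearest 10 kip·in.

φM_n ≈ 5790 kip·in

A_s = 4 × 1 = 4 in².
T = A_s f_y = 4 × 60 = 240 kips.
a = T/(0.85 f'_c b) = 240/(0.85 × 3.4 × 17.2) = 4.828 in.
M_n = T(d − a/2) = 240 × (29.2 − 2.414) = 6428.6 kip·in.
φM_n = 0.90 × 6428.6 = 5785.7 kip·in.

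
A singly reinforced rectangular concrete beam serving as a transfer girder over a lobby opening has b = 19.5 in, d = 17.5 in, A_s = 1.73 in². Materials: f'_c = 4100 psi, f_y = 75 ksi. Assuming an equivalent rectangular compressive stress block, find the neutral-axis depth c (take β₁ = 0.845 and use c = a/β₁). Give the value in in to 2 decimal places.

T = A_s f_y = 1.73 × 75 = 129.75 kips.
a = T/(0.85 f'_c b) = 129.75/(0.85 × 4.1 × 19.5) = 1.9093 in.
With β₁ = 0.845, c = a/β₁ = 1.9093/0.845 = 2.26 in.

c ≈ 2.26 in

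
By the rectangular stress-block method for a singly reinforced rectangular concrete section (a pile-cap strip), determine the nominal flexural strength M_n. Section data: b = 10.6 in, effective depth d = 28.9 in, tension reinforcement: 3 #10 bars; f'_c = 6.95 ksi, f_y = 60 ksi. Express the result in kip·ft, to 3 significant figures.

A_s = 3 × 1.27 = 3.81 in².
T = A_s f_y = 3.81 × 60 = 228.6 kips.
a = T/(0.85 f'_c b) = 228.6/(0.85 × 6.95 × 10.6) = 3.651 in.
M_n = T(d − a/2) = 228.6 × (28.9 − 1.8255) = 6189.2 kip·in = 6189.2/12 = 515.77 kip·ft.

M_n ≈ 516 kip·ft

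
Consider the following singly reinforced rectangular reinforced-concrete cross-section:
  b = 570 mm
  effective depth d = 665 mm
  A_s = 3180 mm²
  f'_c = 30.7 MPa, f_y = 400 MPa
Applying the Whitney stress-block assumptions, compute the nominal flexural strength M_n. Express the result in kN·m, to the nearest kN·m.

T = A_s f_y = 3180 × 400 = 1272000 N = 1272 kN.
From C = T: a = T/(0.85 f'_c b) = 1272000/(0.85 × 30.7 × 570) = 85.52 mm.
M_n = T(d − a/2) = 1272 kN × (665 − 42.76) mm = 791.49 kN·m.

M_n ≈ 791 kN·m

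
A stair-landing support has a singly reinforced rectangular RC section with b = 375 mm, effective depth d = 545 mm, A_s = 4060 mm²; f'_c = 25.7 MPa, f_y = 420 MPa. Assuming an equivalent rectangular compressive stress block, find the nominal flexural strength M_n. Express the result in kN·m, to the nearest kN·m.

M_n ≈ 752 kN·m

T = A_s f_y = 4060 × 420 = 1705200 N = 1705.2 kN.
From C = T: a = T/(0.85 f'_c b) = 1705200/(0.85 × 25.7 × 375) = 208.16 mm.
M_n = T(d − a/2) = 1705.2 kN × (545 − 104.08) mm = 751.86 kN·m.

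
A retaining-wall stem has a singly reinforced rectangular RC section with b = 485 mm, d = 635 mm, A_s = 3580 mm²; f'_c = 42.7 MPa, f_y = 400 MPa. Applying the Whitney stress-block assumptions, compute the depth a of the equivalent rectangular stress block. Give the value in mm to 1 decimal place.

T = A_s f_y = 3580 × 400 = 1432000 N = 1432 kN.
Setting C = 0.85 f'_c a b equal to T: a = 1432000/(0.85 × 42.7 × 485) = 81.3 mm.

a ≈ 81.3 mm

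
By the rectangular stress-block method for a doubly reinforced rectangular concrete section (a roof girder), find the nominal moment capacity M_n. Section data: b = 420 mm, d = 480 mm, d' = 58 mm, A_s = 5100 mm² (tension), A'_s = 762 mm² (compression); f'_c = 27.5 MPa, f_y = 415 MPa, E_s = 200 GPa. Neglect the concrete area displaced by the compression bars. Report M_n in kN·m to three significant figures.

Assume both tension and compression steel yield.
Net tension couple steel: A_s − A'_s = 4338 mm².
a = (A_s − A'_s) f_y / (0.85 f'_c b) = 1800270/(0.85 × 27.5 × 420) = 183.37 mm.
c = a/β₁ = 183.37/0.85 = 215.73 mm; ε'_s = 0.003(c − d')/c = 0.0022 ≥ f_y/E_s = 0.0021, so compression steel does yield.
M_n = (A_s − A'_s) f_y (d − a/2) + A'_s f_y (d − d') = [1800270 × (480 − 91.685) + 316230 × (480 − 58)] × 10⁻⁶ = 699.07 + 133.45 = 832.52 kN·m.

M_n ≈ 833 kN·m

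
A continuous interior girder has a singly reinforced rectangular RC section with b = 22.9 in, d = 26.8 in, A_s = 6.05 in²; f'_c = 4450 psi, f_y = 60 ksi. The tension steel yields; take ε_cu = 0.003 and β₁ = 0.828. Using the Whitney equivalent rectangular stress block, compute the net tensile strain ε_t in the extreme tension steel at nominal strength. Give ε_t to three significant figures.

ε_t ≈ 0.0129

a = A_s f_y/(0.85 f'_c b) = 4.191 in.
β₁ = 0.828, so c = a/β₁ = 4.191/0.828 = 5.062 in.
From the linear strain diagram with ε_cu = 0.003: ε_t = 0.003 (d − c)/c = 0.003 × (26.8 − 5.062)/5.062 = 0.0129.
Since ε_t ≥ 0.005, the section is tension-controlled.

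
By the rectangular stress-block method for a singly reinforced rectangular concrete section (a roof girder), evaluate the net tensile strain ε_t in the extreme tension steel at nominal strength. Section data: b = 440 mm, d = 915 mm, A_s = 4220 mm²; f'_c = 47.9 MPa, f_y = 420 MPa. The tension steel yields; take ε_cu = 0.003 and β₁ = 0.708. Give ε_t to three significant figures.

a = A_s f_y/(0.85 f'_c b) = 98.94 mm.
β₁ = 0.708, so c = a/β₁ = 98.94/0.708 = 139.75 mm.
From the linear strain diagram with ε_cu = 0.003: ε_t = 0.003 (d − c)/c = 0.003 × (915 − 139.75)/139.75 = 0.0166.
Since ε_t ≥ 0.005, the section is tension-controlled.

ε_t ≈ 0.0166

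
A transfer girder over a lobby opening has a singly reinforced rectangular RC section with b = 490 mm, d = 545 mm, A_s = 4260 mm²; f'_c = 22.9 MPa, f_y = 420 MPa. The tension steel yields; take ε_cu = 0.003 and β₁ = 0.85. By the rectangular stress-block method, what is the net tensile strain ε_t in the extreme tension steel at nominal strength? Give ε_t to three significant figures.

ε_t ≈ 0.00441

a = A_s f_y/(0.85 f'_c b) = 187.59 mm.
β₁ = 0.85, so c = a/β₁ = 187.59/0.85 = 220.69 mm.
From the linear strain diagram with ε_cu = 0.003: ε_t = 0.003 (d − c)/c = 0.003 × (545 − 220.69)/220.69 = 0.00441.
ε_t is between 0.004 and 0.005 — transition zone.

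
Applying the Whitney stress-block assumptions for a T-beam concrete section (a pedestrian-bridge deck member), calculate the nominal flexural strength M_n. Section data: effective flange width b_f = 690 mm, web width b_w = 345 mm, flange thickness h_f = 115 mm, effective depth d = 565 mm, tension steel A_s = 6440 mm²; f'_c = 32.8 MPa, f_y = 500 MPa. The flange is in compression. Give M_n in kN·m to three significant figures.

Tension: T = A_s f_y = 6440 × 500 = 3220000 N.
Try a within the flange: a = T/(0.85 f'_c b_f) = 3220000/(0.85 × 32.8 × 690) = 167.38 mm.
a = 167.38 > h_f = 115 mm: the block extends into the web. Split into flange-overhang and web parts.
C_f = 0.85 f'_c (b_f − b_w) h_f = 0.85 × 32.8 × (690 − 345) × 115 = 1106139 N.
Remaining web compression depth: a_w = (T − C_f)/(0.85 f'_c b_w) = (3220000 − 1106139)/(0.85 × 32.8 × 345) = 219.77 mm.
M_n = C_f(d − h_f/2) + (T − C_f)(d − a_w/2) = 1106139 × (565 − 57.5) + 2113861 × (565 − 109.885) = 561.37 + 962.05 = 1523.42 × 10⁶ N·mm.
M_n = 1523.42 kN·m.

M_n ≈ 1520 kN·m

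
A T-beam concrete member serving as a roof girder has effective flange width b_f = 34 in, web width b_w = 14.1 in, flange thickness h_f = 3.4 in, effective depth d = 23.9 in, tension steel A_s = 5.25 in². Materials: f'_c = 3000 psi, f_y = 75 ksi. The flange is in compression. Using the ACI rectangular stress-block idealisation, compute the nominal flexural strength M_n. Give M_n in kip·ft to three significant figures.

Tension: T = A_s f_y = 5.25 × 75 = 393.75 kips.
Try a within the flange: a = T/(0.85 f'_c b_f) = 393.75/(0.85 × 3 × 34) = 4.542 in.
a = 4.542 > h_f = 3.4 in: the block extends into the web. Split into flange-overhang and web parts.
C_f = 0.85 f'_c (b_f − b_w) h_f = 0.85 × 3 × (34 − 14.1) × 3.4 = 172.5 kips.
Remaining web compression depth: a_w = (T − C_f)/(0.85 f'_c b_w) = (393.75 − 172.5)/(0.85 × 3 × 14.1) = 6.154 in.
M_n = C_f(d − h_f/2) + (T − C_f)(d − a_w/2) = 172.5 × (23.9 − 1.7) + 221.25 × (23.9 − 3.077) = 3829.5 + 4607.1 = 8436.6 kip·in.
M_n = 8436.6/12 = 703.05 kip·ft.

M_n ≈ 703 kip·ft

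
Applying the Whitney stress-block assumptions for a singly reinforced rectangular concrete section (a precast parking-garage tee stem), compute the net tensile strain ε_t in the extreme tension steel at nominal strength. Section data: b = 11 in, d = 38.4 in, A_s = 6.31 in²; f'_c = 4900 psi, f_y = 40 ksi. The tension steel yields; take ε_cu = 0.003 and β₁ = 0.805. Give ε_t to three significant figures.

a = A_s f_y/(0.85 f'_c b) = 5.509 in.
β₁ = 0.805, so c = a/β₁ = 5.509/0.805 = 6.843 in.
From the linear strain diagram with ε_cu = 0.003: ε_t = 0.003 (d − c)/c = 0.003 × (38.4 − 6.843)/6.843 = 0.0138.
Since ε_t ≥ 0.005, the section is tension-controlled.

ε_t ≈ 0.0138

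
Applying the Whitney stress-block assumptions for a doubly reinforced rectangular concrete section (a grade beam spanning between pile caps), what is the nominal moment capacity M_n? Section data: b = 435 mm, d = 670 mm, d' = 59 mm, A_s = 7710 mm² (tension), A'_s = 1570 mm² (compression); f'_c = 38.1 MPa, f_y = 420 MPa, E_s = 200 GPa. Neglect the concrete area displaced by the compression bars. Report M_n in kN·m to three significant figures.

Assume both tension and compression steel yield.
Net tension couple steel: A_s − A'_s = 6140 mm².
a = (A_s − A'_s) f_y / (0.85 f'_c b) = 2578800/(0.85 × 38.1 × 435) = 183.06 mm.
c = a/β₁ = 183.06/0.778 = 235.30 mm; ε'_s = 0.003(c − d')/c = 0.0022 ≥ f_y/E_s = 0.0021, so compression steel does yield.
M_n = (A_s − A'_s) f_y (d − a/2) + A'_s f_y (d − d') = [2578800 × (670 − 91.53) + 659400 × (670 − 59)] × 10⁻⁶ = 1491.76 + 402.89 = 1894.65 kN·m.

M_n ≈ 1890 kN·m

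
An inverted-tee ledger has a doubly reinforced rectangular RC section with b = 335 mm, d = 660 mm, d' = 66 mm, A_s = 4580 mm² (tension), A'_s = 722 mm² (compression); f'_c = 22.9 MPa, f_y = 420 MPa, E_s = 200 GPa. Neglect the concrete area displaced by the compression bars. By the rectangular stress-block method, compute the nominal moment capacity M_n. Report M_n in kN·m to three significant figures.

M_n ≈ 1050 kN·m

Assume both tension and compression steel yield.
Net tension couple steel: A_s − A'_s = 3858 mm².
a = (A_s − A'_s) f_y / (0.85 f'_c b) = 1620360/(0.85 × 22.9 × 335) = 248.49 mm.
c = a/β₁ = 248.49/0.85 = 292.34 mm; ε'_s = 0.003(c − d')/c = 0.0023 ≥ f_y/E_s = 0.0021, so compression steel does yield.
M_n = (A_s − A'_s) f_y (d − a/2) + A'_s f_y (d − d') = [1620360 × (660 − 124.245) + 303240 × (660 − 66)] × 10⁻⁶ = 868.12 + 180.12 = 1048.24 kN·m.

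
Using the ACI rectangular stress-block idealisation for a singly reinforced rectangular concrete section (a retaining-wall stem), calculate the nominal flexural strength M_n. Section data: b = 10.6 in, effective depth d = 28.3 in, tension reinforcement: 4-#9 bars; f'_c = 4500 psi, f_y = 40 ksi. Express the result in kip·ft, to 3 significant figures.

A_s = 4 × 1 = 4 in².
T = A_s f_y = 4 × 40 = 160 kips.
a = T/(0.85 f'_c b) = 160/(0.85 × 4.5 × 10.6) = 3.946 in.
M_n = T(d − a/2) = 160 × (28.3 − 1.973) = 4212.3 kip·in = 4212.3/12 = 351.03 kip·ft.

M_n ≈ 351 kip·ft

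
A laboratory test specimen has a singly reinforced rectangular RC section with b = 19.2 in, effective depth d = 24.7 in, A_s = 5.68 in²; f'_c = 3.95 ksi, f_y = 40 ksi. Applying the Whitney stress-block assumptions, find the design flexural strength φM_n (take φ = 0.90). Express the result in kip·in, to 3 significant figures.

φM_n ≈ 4690 kip·in

T = A_s f_y = 5.68 × 40 = 227.2 kips.
a = T/(0.85 f'_c b) = 227.2/(0.85 × 3.95 × 19.2) = 3.524 in.
M_n = T(d − a/2) = 227.2 × (24.7 − 1.762) = 5211.5 kip·in.
φM_n = 0.90 × 5211.5 = 4690.4 kip·in.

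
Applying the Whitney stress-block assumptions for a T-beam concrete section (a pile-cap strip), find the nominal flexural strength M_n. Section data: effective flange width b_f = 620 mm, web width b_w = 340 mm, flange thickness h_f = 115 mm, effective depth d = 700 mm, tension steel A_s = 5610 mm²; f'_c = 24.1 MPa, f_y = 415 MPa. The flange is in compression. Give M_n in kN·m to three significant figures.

M_n ≈ 1390 kN·m

Tension: T = A_s f_y = 5610 × 415 = 2328150 N.
Try a within the flange: a = T/(0.85 f'_c b_f) = 2328150/(0.85 × 24.1 × 620) = 183.31 mm.
a = 183.31 > h_f = 115 mm: the block extends into the web. Split into flange-overhang and web parts.
C_f = 0.85 f'_c (b_f − b_w) h_f = 0.85 × 24.1 × (620 − 340) × 115 = 659617 N.
Remaining web compression depth: a_w = (T − C_f)/(0.85 f'_c b_w) = (2328150 − 659617)/(0.85 × 24.1 × 340) = 239.56 mm.
M_n = C_f(d − h_f/2) + (T − C_f)(d − a_w/2) = 659617 × (700 − 57.5) + 1668533 × (700 − 119.78) = 423.80 + 968.12 = 1391.92 × 10⁶ N·mm.
M_n = 1391.92 kN·m.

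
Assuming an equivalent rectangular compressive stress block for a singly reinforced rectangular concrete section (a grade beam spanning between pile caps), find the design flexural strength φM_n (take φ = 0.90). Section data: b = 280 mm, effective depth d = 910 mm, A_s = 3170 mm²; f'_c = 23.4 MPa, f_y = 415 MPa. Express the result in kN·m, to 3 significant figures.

T = A_s f_y = 3170 × 415 = 1315550 N = 1315.55 kN.
From C = T: a = T/(0.85 f'_c b) = 1315550/(0.85 × 23.4 × 280) = 236.22 mm.
M_n = T(d − a/2) = 1315.55 kN × (910 − 118.11) mm = 1041.77 kN·m.
φM_n = 0.90 × 1041.77 = 937.59 kN·m.

φM_n ≈ 938 kN·m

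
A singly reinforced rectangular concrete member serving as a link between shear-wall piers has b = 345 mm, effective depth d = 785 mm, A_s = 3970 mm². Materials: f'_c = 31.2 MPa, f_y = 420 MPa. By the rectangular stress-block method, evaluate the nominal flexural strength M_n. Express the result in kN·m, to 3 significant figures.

M_n ≈ 1160 kN·m

T = A_s f_y = 3970 × 420 = 1667400 N = 1667.4 kN.
From C = T: a = T/(0.85 f'_c b) = 1667400/(0.85 × 31.2 × 345) = 182.24 mm.
M_n = T(d − a/2) = 1667.4 kN × (785 − 91.12) mm = 1156.98 kN·m.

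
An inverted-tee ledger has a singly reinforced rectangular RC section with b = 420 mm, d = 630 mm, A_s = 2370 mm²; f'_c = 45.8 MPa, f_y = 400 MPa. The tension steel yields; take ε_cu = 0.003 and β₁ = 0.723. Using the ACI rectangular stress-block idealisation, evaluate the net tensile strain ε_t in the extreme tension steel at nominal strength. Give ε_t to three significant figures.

ε_t ≈ 0.0206

a = A_s f_y/(0.85 f'_c b) = 57.98 mm.
β₁ = 0.723, so c = a/β₁ = 57.98/0.723 = 80.19 mm.
From the linear strain diagram with ε_cu = 0.003: ε_t = 0.003 (d − c)/c = 0.003 × (630 − 80.19)/80.19 = 0.0206.
Since ε_t ≥ 0.005, the section is tension-controlled.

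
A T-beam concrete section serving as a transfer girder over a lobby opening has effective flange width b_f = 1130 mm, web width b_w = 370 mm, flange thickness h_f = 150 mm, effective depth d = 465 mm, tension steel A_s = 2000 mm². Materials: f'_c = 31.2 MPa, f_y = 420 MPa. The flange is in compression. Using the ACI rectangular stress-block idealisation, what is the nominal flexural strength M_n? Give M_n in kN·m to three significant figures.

M_n ≈ 379 kN·m

Tension: T = A_s f_y = 2000 × 420 = 840000 N.
Try a within the flange: a = T/(0.85 f'_c b_f) = 840000/(0.85 × 31.2 × 1130) = 28.03 mm.
Since a = 28.03 ≤ h_f = 150 mm, the stress block lies entirely in the flange; analyse as a rectangular beam of width b_f.
M_n = T(d − a/2) = 840000 × (465 − 14.015) = 378.83 × 10⁶ N·mm.
M_n = 378.83 kN·m.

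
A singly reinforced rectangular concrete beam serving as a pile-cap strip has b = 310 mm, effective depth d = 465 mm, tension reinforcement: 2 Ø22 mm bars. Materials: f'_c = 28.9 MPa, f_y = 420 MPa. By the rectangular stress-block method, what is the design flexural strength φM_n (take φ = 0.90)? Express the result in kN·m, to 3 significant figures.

A_s = 2 × 380 = 760 mm².
T = A_s f_y = 760 × 420 = 319200 N = 319.2 kN.
From C = T: a = T/(0.85 f'_c b) = 319200/(0.85 × 28.9 × 310) = 41.92 mm.
M_n = T(d − a/2) = 319.2 kN × (465 − 20.96) mm = 141.74 kN·m.
φM_n = 0.90 × 141.74 = 127.57 kN·m.

φM_n ≈ 128 kN·m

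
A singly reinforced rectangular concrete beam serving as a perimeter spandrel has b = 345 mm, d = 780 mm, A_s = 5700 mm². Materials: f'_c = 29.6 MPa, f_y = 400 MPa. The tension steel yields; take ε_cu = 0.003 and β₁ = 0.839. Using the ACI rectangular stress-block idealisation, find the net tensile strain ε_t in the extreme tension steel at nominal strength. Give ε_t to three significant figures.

a = A_s f_y/(0.85 f'_c b) = 262.67 mm.
β₁ = 0.839, so c = a/β₁ = 262.67/0.839 = 313.08 mm.
From the linear strain diagram with ε_cu = 0.003: ε_t = 0.003 (d − c)/c = 0.003 × (780 − 313.08)/313.08 = 0.00447.
ε_t is between 0.004 and 0.005 — transition zone.

ε_t ≈ 0.00447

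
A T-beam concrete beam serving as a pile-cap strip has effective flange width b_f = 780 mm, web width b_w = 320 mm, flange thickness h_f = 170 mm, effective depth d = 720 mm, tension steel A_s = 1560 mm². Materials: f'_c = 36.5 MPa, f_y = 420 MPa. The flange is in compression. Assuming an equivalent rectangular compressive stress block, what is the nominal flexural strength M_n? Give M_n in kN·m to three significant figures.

M_n ≈ 463 kN·m

Tension: T = A_s f_y = 1560 × 420 = 655200 N.
Try a within the flange: a = T/(0.85 f'_c b_f) = 655200/(0.85 × 36.5 × 780) = 27.07 mm.
Since a = 27.07 ≤ h_f = 170 mm, the stress block lies entirely in the flange; analyse as a rectangular beam of width b_f.
M_n = T(d − a/2) = 655200 × (720 − 13.535) = 462.88 × 10⁶ N·mm.
M_n = 462.88 kN·m.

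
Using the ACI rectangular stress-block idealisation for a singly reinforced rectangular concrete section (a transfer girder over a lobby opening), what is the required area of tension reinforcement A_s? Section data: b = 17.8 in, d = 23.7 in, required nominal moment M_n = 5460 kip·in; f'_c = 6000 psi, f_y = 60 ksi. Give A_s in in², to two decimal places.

From M_n = 0.85 f'_c a b (d − a/2):
a = d − √(d² − 2M_n/(0.85 f'_c b)) = 23.7 − √(23.7² − 2 × 5460/(0.85 × 6 × 17.8)) = 2.690 in.
A_s = 0.85 f'_c a b / f_y = 0.85 × 6 × 2.690 × 17.8 / 60 = 4.070 in².

A_s ≈ 4.07 in²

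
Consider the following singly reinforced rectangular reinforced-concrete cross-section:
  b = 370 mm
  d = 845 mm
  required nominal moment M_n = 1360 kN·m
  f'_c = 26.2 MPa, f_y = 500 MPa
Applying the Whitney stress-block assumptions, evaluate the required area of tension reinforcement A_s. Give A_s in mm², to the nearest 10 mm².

With M_n = 0.85 f'_c a b (d − a/2), solve the quadratic for a:
a = d − √(d² − 2M_n/(0.85 f'_c b)) = 845 − √(845² − 2 × 1360×10⁶/(0.85 × 26.2 × 370)) = 225.38 mm.
A_s = 0.85 f'_c a b / f_y = 0.85 × 26.2 × 225.38 × 370 / 500 = 3714.2 mm².

A_s ≈ 3710 mm²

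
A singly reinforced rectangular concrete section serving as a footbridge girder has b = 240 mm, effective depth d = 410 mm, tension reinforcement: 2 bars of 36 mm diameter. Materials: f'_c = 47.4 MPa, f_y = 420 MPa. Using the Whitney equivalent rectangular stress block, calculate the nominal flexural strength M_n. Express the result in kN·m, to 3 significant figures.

M_n ≈ 313 kN·m

A_s = 2 × 1018 = 2036 mm².
T = A_s f_y = 2036 × 420 = 855120 N = 855.12 kN.
From C = T: a = T/(0.85 f'_c b) = 855120/(0.85 × 47.4 × 240) = 88.43 mm.
M_n = T(d − a/2) = 855.12 kN × (410 − 44.215) mm = 312.79 kN·m.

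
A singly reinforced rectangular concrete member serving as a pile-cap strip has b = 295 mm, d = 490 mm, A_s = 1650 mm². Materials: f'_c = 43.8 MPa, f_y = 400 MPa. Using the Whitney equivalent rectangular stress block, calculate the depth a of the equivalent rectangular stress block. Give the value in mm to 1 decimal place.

a ≈ 60.1 mm

T = A_s f_y = 1650 × 400 = 660000 N = 660 kN.
Setting C = 0.85 f'_c a b equal to T: a = 660000/(0.85 × 43.8 × 295) = 60.1 mm.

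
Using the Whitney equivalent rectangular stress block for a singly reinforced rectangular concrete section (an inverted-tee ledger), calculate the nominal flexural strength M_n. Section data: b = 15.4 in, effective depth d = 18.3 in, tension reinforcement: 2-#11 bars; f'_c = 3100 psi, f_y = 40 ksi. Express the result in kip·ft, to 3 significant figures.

M_n ≈ 174 kip·ft

A_s = 2 × 1.56 = 3.12 in².
T = A_s f_y = 3.12 × 40 = 124.8 kips.
a = T/(0.85 f'_c b) = 124.8/(0.85 × 3.1 × 15.4) = 3.075 in.
M_n = T(d − a/2) = 124.8 × (18.3 − 1.5375) = 2092.0 kip·in = 2092.0/12 = 174.33 kip·ft.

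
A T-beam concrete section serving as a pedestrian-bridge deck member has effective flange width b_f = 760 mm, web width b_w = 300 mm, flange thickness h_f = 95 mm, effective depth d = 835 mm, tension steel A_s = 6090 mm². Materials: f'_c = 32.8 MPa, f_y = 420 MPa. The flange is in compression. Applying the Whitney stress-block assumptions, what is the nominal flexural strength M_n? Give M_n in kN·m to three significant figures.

M_n ≈ 1970 kN·m

Tension: T = A_s f_y = 6090 × 420 = 2557800 N.
Try a within the flange: a = T/(0.85 f'_c b_f) = 2557800/(0.85 × 32.8 × 760) = 120.71 mm.
a = 120.71 > h_f = 95 mm: the block extends into the web. Split into flange-overhang and web parts.
C_f = 0.85 f'_c (b_f − b_w) h_f = 0.85 × 32.8 × (760 − 300) × 95 = 1218356 N.
Remaining web compression depth: a_w = (T − C_f)/(0.85 f'_c b_w) = (2557800 − 1218356)/(0.85 × 32.8 × 300) = 160.14 mm.
M_n = C_f(d − h_f/2) + (T − C_f)(d − a_w/2) = 1218356 × (835 − 47.5) + 1339444 × (835 − 80.07) = 959.46 + 1011.19 = 1970.65 × 10⁶ N·mm.
M_n = 1970.65 kN·m.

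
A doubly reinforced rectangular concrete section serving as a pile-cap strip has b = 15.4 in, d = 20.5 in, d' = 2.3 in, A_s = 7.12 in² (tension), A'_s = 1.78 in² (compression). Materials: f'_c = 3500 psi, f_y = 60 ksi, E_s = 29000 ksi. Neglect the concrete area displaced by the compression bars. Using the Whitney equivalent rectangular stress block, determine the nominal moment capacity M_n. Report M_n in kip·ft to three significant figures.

M_n ≈ 616 kip·ft

Assume both steels yield.
a = (A_s − A'_s) f_y/(0.85 f'_c b) = (7.12 − 1.78) × 60/(0.85 × 3.5 × 15.4) = 6.993 in.
c = a/β₁ = 6.993/0.85 = 8.227 in; ε'_s = 0.003(c − d')/c = 0.0022 ≥ ε_y = 0.0021, so the compression steel yields.
M_n = (A_s − A'_s) f_y (d − a/2) + A'_s f_y (d − d') = 320.4 × (20.5 − 3.4965) + 106.8 × (20.5 − 2.3) = 5447.9 + 1943.8 = 7391.7 kip·in = 7391.7/12 = 615.98 kip·ft.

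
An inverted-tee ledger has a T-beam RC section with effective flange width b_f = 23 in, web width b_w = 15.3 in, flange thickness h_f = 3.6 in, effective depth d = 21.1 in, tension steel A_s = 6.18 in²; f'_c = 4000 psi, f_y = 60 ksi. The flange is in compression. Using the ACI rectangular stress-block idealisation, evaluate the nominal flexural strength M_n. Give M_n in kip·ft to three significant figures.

M_n ≈ 577 kip·ft

Tension: T = A_s f_y = 6.18 × 60 = 370.8 kips.
Try a within the flange: a = T/(0.85 f'_c b_f) = 370.8/(0.85 × 4 × 23) = 4.742 in.
a = 4.742 > h_f = 3.6 in: the block extends into the web. Split into flange-overhang and web parts.
C_f = 0.85 f'_c (b_f − b_w) h_f = 0.85 × 4 × (23 − 15.3) × 3.6 = 94.2 kips.
Remaining web compression depth: a_w = (T − C_f)/(0.85 f'_c b_w) = (370.8 − 94.2)/(0.85 × 4 × 15.3) = 5.317 in.
M_n = C_f(d − h_f/2) + (T − C_f)(d − a_w/2) = 94.2 × (21.1 − 1.8) + 276.6 × (21.1 − 2.6585) = 1818.1 + 5100.9 = 6919.0 kip·in.
M_n = 6919.0/12 = 576.58 kip·ft.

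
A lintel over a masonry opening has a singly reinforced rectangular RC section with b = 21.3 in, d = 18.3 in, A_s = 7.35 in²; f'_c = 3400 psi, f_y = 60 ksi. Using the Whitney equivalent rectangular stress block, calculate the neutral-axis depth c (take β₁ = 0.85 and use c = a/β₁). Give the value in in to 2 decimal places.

c ≈ 8.43 in

T = A_s f_y = 7.35 × 60 = 441 kips.
a = T/(0.85 f'_c b) = 441/(0.85 × 3.4 × 21.3) = 7.1641 in.
With β₁ = 0.85, c = a/β₁ = 7.1641/0.85 = 8.43 in.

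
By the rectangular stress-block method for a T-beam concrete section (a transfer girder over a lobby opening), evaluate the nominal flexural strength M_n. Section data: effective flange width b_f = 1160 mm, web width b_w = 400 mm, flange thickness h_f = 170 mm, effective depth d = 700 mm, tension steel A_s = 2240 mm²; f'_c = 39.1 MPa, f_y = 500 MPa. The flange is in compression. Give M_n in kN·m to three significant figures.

Tension: T = A_s f_y = 2240 × 500 = 1120000 N.
Try a within the flange: a = T/(0.85 f'_c b_f) = 1120000/(0.85 × 39.1 × 1160) = 29.05 mm.
Since a = 29.05 ≤ h_f = 170 mm, the stress block lies entirely in the flange; analyse as a rectangular beam of width b_f.
M_n = T(d − a/2) = 1120000 × (700 − 14.525) = 767.73 × 10⁶ N·mm.
M_n = 767.73 kN·m.

M_n ≈ 768 kN·m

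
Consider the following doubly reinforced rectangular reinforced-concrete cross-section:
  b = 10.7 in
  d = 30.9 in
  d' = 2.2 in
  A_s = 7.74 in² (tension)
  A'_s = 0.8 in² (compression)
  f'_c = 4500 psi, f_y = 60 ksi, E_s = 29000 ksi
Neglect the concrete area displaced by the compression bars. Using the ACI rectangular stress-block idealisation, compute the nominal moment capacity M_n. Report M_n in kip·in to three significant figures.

M_n ≈ 12100 kip·in

Assume both steels yield.
a = (A_s − A'_s) f_y/(0.85 f'_c b) = (7.74 − 0.8) × 60/(0.85 × 4.5 × 10.7) = 10.174 in.
c = a/β₁ = 10.174/0.825 = 12.332 in; ε'_s = 0.003(c − d')/c = 0.0025 ≥ ε_y = 0.0021, so the compression steel yields.
M_n = (A_s − A'_s) f_y (d − a/2) + A'_s f_y (d − d') = 416.4 × (30.9 − 5.087) + 48 × (30.9 − 2.2) = 10748.5 + 1377.6 = 12126.1 kip·in.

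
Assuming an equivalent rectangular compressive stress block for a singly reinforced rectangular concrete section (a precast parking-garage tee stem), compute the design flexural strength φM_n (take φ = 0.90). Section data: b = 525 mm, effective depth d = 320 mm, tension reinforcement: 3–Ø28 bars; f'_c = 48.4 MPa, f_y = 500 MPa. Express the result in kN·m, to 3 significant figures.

φM_n ≈ 248 kN·m

A_s = 3 × 616 = 1848 mm².
T = A_s f_y = 1848 × 500 = 924000 N = 924 kN.
From C = T: a = T/(0.85 f'_c b) = 924000/(0.85 × 48.4 × 525) = 42.78 mm.
M_n = T(d − a/2) = 924 kN × (320 − 21.39) mm = 275.92 kN·m.
φM_n = 0.90 × 275.92 = 248.33 kN·m.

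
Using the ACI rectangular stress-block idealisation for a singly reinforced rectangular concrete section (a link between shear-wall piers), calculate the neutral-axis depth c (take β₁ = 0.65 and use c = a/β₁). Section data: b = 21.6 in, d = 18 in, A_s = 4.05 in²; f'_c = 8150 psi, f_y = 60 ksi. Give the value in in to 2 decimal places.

c ≈ 2.50 in

T = A_s f_y = 4.05 × 60 = 243 kips.
a = T/(0.85 f'_c b) = 243/(0.85 × 8.15 × 21.6) = 1.6240 in.
With β₁ = 0.65, c = a/β₁ = 1.6240/0.65 = 2.50 in.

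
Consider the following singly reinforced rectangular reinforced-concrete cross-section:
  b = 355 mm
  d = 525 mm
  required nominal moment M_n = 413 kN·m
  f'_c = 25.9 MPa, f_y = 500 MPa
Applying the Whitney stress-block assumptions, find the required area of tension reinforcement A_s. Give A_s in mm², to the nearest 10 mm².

With M_n = 0.85 f'_c a b (d − a/2), solve the quadratic for a:
a = d − √(d² − 2M_n/(0.85 f'_c b)) = 525 − √(525² − 2 × 413×10⁶/(0.85 × 25.9 × 355)) = 112.77 mm.
A_s = 0.85 f'_c a b / f_y = 0.85 × 25.9 × 112.77 × 355 / 500 = 1762.7 mm².

A_s ≈ 1760 mm²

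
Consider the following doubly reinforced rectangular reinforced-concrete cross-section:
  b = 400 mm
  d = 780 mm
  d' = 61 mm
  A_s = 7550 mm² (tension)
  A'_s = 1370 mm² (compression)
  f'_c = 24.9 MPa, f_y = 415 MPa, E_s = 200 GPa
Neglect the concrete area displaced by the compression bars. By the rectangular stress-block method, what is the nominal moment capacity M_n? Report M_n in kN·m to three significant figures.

Assume both tension and compression steel yield.
Net tension couple steel: A_s − A'_s = 6180 mm².
a = (A_s − A'_s) f_y / (0.85 f'_c b) = 2564700/(0.85 × 24.9 × 400) = 302.94 mm.
c = a/β₁ = 302.94/0.85 = 356.40 mm; ε'_s = 0.003(c − d')/c = 0.0025 ≥ f_y/E_s = 0.0021, so compression steel does yield.
M_n = (A_s − A'_s) f_y (d − a/2) + A'_s f_y (d − d') = [2564700 × (780 − 151.47) + 568550 × (780 − 61)] × 10⁻⁶ = 1611.99 + 408.79 = 2020.78 kN·m.

M_n ≈ 2020 kN·m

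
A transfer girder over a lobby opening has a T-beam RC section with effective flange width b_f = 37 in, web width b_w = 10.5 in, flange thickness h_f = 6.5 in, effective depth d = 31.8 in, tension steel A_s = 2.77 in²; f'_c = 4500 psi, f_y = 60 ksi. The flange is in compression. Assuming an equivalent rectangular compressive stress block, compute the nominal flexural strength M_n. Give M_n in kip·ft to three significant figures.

Tension: T = A_s f_y = 2.77 × 60 = 166.2 kips.
Try a within the flange: a = T/(0.85 f'_c b_f) = 166.2/(0.85 × 4.5 × 37) = 1.174 in.
Since a = 1.174 ≤ h_f = 6.5 in, the stress block lies entirely in the flange; analyse as a rectangular beam of width b_f.
M_n = T(d − a/2) = 166.2 × (31.8 − 0.587) = 5187.6 kip·in.
M_n = 5187.6/12 = 432.30 kip·ft.

M_n ≈ 432 kip·ft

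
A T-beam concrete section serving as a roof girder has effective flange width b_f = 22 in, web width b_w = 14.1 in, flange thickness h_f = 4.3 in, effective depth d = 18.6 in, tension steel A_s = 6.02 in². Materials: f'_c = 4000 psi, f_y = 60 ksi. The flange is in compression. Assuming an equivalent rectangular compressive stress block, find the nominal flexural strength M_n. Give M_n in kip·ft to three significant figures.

Tension: T = A_s f_y = 6.02 × 60 = 361.2 kips.
Try a within the flange: a = T/(0.85 f'_c b_f) = 361.2/(0.85 × 4 × 22) = 4.829 in.
a = 4.829 > h_f = 4.3 in: the block extends into the web. Split into flange-overhang and web parts.
C_f = 0.85 f'_c (b_f − b_w) h_f = 0.85 × 4 × (22 − 14.1) × 4.3 = 115.5 kips.
Remaining web compression depth: a_w = (T − C_f)/(0.85 f'_c b_w) = (361.2 − 115.5)/(0.85 × 4 × 14.1) = 5.125 in.
M_n = C_f(d − h_f/2) + (T − C_f)(d − a_w/2) = 115.5 × (18.6 − 2.15) + 245.7 × (18.6 − 2.5625) = 1900.0 + 3940.4 = 5840.4 kip·in.
M_n = 5840.4/12 = 486.70 kip·ft.

M_n ≈ 487 kip·ft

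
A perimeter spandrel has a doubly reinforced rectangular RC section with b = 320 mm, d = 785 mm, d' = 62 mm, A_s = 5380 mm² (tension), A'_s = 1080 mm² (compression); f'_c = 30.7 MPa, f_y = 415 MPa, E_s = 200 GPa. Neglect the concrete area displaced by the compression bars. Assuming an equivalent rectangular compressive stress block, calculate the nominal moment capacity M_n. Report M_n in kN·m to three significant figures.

Assume both tension and compression steel yield.
Net tension couple steel: A_s − A'_s = 4300 mm².
a = (A_s − A'_s) f_y / (0.85 f'_c b) = 1784500/(0.85 × 30.7 × 320) = 213.70 mm.
c = a/β₁ = 213.70/0.831 = 257.16 mm; ε'_s = 0.003(c − d')/c = 0.0023 ≥ f_y/E_s = 0.0021, so compression steel does yield.
M_n = (A_s − A'_s) f_y (d − a/2) + A'_s f_y (d − d') = [1784500 × (785 − 106.85) + 448200 × (785 − 62)] × 10⁻⁶ = 1210.16 + 324.05 = 1534.21 kN·m.

M_n ≈ 1530 kN·m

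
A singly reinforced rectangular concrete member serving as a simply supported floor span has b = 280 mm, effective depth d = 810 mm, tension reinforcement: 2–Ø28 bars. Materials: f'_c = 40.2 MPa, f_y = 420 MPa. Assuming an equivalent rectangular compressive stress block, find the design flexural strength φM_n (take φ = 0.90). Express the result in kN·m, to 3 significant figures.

φM_n ≈ 365 kN·m

A_s = 2 × 616 = 1232 mm².
T = A_s f_y = 1232 × 420 = 517440 N = 517.44 kN.
From C = T: a = T/(0.85 f'_c b) = 517440/(0.85 × 40.2 × 280) = 54.08 mm.
M_n = T(d − a/2) = 517.44 kN × (810 − 27.04) mm = 405.13 kN·m.
φM_n = 0.90 × 405.13 = 364.62 kN·m.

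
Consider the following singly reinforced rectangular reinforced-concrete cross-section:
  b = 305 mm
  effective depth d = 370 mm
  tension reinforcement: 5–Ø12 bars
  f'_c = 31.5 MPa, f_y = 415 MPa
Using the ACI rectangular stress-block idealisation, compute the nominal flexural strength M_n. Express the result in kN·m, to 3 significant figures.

A_s = 5 × 113 = 565 mm².
T = A_s f_y = 565 × 415 = 234475 N = 234.475 kN.
From C = T: a = T/(0.85 f'_c b) = 234475/(0.85 × 31.5 × 305) = 28.71 mm.
M_n = T(d − a/2) = 234.475 kN × (370 − 14.355) mm = 83.39 kN·m.

M_n ≈ 83.4 kN·m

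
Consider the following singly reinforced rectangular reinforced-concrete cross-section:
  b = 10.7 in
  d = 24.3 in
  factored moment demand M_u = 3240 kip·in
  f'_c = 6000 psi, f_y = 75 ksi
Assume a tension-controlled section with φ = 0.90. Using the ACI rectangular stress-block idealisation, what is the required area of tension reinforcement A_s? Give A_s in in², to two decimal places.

M_n = M_u/φ = 3240/0.90 = 3600 kip·in.
From M_n = 0.85 f'_c a b (d − a/2):
a = d − √(d² − 2M_n/(0.85 f'_c b)) = 24.3 − √(24.3² − 2 × 3600/(0.85 × 6 × 10.7)) = 2.886 in.
A_s = 0.85 f'_c a b / f_y = 0.85 × 6 × 2.886 × 10.7 / 75 = 2.100 in².

A_s ≈ 2.10 in²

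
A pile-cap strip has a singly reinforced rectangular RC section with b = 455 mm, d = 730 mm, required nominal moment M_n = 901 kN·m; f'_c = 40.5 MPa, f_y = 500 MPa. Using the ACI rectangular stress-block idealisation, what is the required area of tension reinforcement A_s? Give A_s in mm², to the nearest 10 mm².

A_s ≈ 2620 mm²

With M_n = 0.85 f'_c a b (d − a/2), solve the quadratic for a:
a = d − √(d² − 2M_n/(0.85 f'_c b)) = 730 − √(730² − 2 × 901×10⁶/(0.85 × 40.5 × 455)) = 83.58 mm.
A_s = 0.85 f'_c a b / f_y = 0.85 × 40.5 × 83.58 × 455 / 500 = 2618.3 mm².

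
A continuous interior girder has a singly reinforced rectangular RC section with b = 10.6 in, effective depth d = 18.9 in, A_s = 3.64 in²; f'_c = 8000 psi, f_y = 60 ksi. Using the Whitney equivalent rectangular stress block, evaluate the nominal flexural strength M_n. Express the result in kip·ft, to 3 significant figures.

M_n ≈ 316 kip·ft

T = A_s f_y = 3.64 × 60 = 218.4 kips.
a = T/(0.85 f'_c b) = 218.4/(0.85 × 8 × 10.6) = 3.030 in.
M_n = T(d − a/2) = 218.4 × (18.9 − 1.515) = 3796.9 kip·in = 3796.9/12 = 316.41 kip·ft.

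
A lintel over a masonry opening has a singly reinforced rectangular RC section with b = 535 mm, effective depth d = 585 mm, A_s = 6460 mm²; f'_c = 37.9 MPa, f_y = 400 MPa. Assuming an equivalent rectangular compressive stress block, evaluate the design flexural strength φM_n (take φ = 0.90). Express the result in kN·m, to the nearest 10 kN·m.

φM_n ≈ 1190 kN·m

T = A_s f_y = 6460 × 400 = 2584000 N = 2584 kN.
From C = T: a = T/(0.85 f'_c b) = 2584000/(0.85 × 37.9 × 535) = 149.93 mm.
M_n = T(d − a/2) = 2584 kN × (585 − 74.965) mm = 1317.93 kN·m.
φM_n = 0.90 × 1317.93 = 1186.14 kN·m.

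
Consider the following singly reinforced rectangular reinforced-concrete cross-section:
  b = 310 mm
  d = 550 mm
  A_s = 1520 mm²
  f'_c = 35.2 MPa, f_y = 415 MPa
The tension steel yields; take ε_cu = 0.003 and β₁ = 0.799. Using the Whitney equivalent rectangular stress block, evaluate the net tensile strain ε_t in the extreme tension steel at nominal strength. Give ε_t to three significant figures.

ε_t ≈ 0.0164

a = A_s f_y/(0.85 f'_c b) = 68.01 mm.
β₁ = 0.799, so c = a/β₁ = 68.01/0.799 = 85.12 mm.
From the linear strain diagram with ε_cu = 0.003: ε_t = 0.003 (d − c)/c = 0.003 × (550 − 85.12)/85.12 = 0.0164.
Since ε_t ≥ 0.005, the section is tension-controlled.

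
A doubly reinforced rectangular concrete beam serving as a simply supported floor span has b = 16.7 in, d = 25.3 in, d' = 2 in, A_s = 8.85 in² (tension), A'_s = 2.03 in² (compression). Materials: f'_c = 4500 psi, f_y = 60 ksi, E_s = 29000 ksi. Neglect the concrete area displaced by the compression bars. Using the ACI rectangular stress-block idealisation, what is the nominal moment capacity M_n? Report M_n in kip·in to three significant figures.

Assume both steels yield.
a = (A_s − A'_s) f_y/(0.85 f'_c b) = (8.85 − 2.03) × 60/(0.85 × 4.5 × 16.7) = 6.406 in.
c = a/β₁ = 6.406/0.825 = 7.765 in; ε'_s = 0.003(c − d')/c = 0.0022 ≥ ε_y = 0.0021, so the compression steel yields.
M_n = (A_s − A'_s) f_y (d − a/2) + A'_s f_y (d − d') = 409.2 × (25.3 − 3.203) + 121.8 × (25.3 − 2) = 9042.1 + 2837.9 = 11880.0 kip·in.

M_n ≈ 11900 kip·in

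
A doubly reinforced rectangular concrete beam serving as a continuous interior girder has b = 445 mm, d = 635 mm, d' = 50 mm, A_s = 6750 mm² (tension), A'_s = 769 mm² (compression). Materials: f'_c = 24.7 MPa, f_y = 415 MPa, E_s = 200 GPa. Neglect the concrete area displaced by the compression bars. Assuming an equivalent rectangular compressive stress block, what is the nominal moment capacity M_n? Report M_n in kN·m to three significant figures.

Assume both tension and compression steel yield.
Net tension couple steel: A_s − A'_s = 5981 mm².
a = (A_s − A'_s) f_y / (0.85 f'_c b) = 2482115/(0.85 × 24.7 × 445) = 265.67 mm.
c = a/β₁ = 265.67/0.85 = 312.55 mm; ε'_s = 0.003(c − d')/c = 0.0025 ≥ f_y/E_s = 0.0021, so compression steel does yield.
M_n = (A_s − A'_s) f_y (d − a/2) + A'_s f_y (d − d') = [2482115 × (635 − 132.835) + 319135 × (635 − 50)] × 10⁻⁶ = 1246.43 + 186.69 = 1433.12 kN·m.

M_n ≈ 1430 kN·m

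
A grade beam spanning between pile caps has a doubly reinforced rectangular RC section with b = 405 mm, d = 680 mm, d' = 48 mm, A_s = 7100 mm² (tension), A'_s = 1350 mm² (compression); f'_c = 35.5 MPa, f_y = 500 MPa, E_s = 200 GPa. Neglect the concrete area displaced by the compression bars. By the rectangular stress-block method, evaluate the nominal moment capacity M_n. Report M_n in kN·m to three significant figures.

M_n ≈ 2040 kN·m

Assume both tension and compression steel yield.
Net tension couple steel: A_s − A'_s = 5750 mm².
a = (A_s − A'_s) f_y / (0.85 f'_c b) = 2875000/(0.85 × 35.5 × 405) = 235.25 mm.
c = a/β₁ = 235.25/0.796 = 295.54 mm; ε'_s = 0.003(c − d')/c = 0.0025 ≥ f_y/E_s = 0.0025, so compression steel does yield.
M_n = (A_s − A'_s) f_y (d − a/2) + A'_s f_y (d − d') = [2875000 × (680 − 117.625) + 675000 × (680 − 48)] × 10⁻⁶ = 1616.83 + 426.60 = 2043.43 kN·m.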